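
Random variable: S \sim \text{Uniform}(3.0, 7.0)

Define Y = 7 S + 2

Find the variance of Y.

For Y = aS + b: Var(Y) = a² * Var(S)
Var(S) = (7 - 3)^2/12 = 1.3333333
Var(Y) = 7² * 1.3333333 = 49 * 1.3333333 = 65.333333

65.333333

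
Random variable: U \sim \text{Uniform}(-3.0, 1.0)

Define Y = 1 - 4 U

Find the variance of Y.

For Y = aU + b: Var(Y) = a² * Var(U)
Var(U) = (1 + 3)^2/12 = 1.3333333
Var(Y) = (-4)² * 1.3333333 = 16 * 1.3333333 = 21.333333

21.333333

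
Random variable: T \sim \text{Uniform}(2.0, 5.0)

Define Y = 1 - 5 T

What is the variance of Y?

For Y = aT + b: Var(Y) = a² * Var(T)
Var(T) = (5 - 2)^2/12 = 0.75
Var(Y) = (-5)² * 0.75 = 25 * 0.75 = 18.75

18.75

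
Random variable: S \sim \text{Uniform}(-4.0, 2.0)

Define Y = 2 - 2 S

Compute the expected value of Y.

For Y = -2S + 2:
E[Y] = -2 * E[S] + 2
E[S] = (-4 + 2)/2 = -1
E[Y] = -2 * (-1) + 2 = 4

4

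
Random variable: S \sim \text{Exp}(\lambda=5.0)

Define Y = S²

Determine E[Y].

E[S²] = Var(S) + (E[S])² = 0.04 + 0.04 = 0.08

0.08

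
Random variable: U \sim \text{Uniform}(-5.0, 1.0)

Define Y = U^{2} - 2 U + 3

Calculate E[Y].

E[Y] = 1*E[U²] - 2*E[U] + 3
E[U] = -2
E[U²] = Var(U) + (E[U])² = 3 + 4 = 7
E[Y] = 1*7 - 2*(-2) + 3 = 14

14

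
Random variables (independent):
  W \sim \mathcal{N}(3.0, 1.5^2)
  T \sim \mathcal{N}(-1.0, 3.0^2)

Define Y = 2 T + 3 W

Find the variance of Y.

For independent RVs: Var(aX + bY) = a²Var(X) + b²Var(Y)
Var(W) = 2.25
Var(T) = 9
Var(Y) = 3²*2.25 + 2²*9
= 9*2.25 + 4*9 = 56.25

56.25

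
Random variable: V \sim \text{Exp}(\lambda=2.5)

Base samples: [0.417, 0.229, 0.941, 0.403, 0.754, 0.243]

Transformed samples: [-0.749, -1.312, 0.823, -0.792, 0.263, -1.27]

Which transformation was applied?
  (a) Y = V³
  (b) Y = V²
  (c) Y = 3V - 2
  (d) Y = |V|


Checking option (c) Y = 3V - 2:
  V = 0.417 -> Y = -0.749 ✓
  V = 0.229 -> Y = -1.312 ✓
  V = 0.941 -> Y = 0.823 ✓
All samples match this transformation.

(c) 3V - 2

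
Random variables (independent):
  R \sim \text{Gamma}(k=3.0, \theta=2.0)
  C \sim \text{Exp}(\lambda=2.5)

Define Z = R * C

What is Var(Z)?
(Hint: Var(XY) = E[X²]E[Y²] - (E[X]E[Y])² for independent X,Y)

Var(XY) = E[X²]E[Y²] - (E[X]E[Y])²
E[R] = 6, Var(R) = 12
E[C] = 0.4, Var(C) = 0.16
E[R²] = 12 + 6² = 48
E[C²] = 0.16 + 0.4² = 0.32
Var(Z) = 48*0.32 - (6*0.4)²
= 15.36 - 5.76 = 9.6

9.6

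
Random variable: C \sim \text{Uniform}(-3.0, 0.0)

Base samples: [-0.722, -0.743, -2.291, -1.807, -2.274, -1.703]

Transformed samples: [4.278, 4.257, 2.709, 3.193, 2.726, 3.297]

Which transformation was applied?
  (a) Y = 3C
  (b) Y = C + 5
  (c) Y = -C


Checking option (b) Y = C + 5:
  C = -0.722 -> Y = 4.278 ✓
  C = -0.743 -> Y = 4.257 ✓
  C = -2.291 -> Y = 2.709 ✓
All samples match this transformation.

(b) C + 5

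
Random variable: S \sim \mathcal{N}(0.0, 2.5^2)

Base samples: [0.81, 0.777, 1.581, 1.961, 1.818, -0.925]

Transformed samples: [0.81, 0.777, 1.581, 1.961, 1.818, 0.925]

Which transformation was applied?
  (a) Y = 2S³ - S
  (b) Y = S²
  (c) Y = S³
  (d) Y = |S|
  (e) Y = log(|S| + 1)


Checking option (d) Y = |S|:
  S = 0.81 -> Y = 0.81 ✓
  S = 0.777 -> Y = 0.777 ✓
  S = 1.581 -> Y = 1.581 ✓
All samples match this transformation.

(d) |S|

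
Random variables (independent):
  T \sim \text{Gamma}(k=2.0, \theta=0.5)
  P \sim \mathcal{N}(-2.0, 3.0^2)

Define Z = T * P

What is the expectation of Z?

For independent RVs: E[XY] = E[X]*E[Y]
E[T] = 1
E[P] = -2
E[Z] = 1 * (-2) = -2

-2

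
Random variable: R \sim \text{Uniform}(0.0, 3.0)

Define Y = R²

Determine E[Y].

E[R²] = Var(R) + (E[R])² = 0.75 + 2.25 = 3

3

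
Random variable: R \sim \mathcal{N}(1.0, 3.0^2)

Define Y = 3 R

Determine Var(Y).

For Y = aR + b: Var(Y) = a² * Var(R)
Var(R) = 3.0^2 = 9
Var(Y) = 3² * 9 = 9 * 9 = 81

81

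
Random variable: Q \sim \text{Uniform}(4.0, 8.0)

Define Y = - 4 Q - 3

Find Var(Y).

For Y = aQ + b: Var(Y) = a² * Var(Q)
Var(Q) = (8 - 4)^2/12 = 1.3333333
Var(Y) = (-4)² * 1.3333333 = 16 * 1.3333333 = 21.333333

21.333333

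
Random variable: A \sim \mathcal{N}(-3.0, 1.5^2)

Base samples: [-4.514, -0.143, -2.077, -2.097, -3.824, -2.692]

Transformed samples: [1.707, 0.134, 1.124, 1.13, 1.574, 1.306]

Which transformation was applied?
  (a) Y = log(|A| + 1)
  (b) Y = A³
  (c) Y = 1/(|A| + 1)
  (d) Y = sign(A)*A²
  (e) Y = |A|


Checking option (a) Y = log(|A| + 1):
  A = -4.514 -> Y = 1.707 ✓
  A = -0.143 -> Y = 0.134 ✓
  A = -2.077 -> Y = 1.124 ✓
All samples match this transformation.

(a) log(|A| + 1)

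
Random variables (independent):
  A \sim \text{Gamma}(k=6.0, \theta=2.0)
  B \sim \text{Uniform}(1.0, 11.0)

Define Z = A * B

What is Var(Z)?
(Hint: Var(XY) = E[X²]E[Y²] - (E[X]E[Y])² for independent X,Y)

Var(XY) = E[X²]E[Y²] - (E[X]E[Y])²
E[A] = 12, Var(A) = 24
E[B] = 6, Var(B) = 8.3333333
E[A²] = 24 + 12² = 168
E[B²] = 8.3333333 + 6² = 44.333333
Var(Z) = 168*44.333333 - (12*6)²
= 7448 - 5184 = 2264

2264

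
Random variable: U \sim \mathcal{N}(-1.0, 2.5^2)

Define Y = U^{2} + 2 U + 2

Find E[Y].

E[Y] = 1*E[U²] + 2*E[U] + 2
E[U] = -1
E[U²] = Var(U) + (E[U])² = 6.25 + 1 = 7.25
E[Y] = 1*7.25 + 2*(-1) + 2 = 7.25

7.25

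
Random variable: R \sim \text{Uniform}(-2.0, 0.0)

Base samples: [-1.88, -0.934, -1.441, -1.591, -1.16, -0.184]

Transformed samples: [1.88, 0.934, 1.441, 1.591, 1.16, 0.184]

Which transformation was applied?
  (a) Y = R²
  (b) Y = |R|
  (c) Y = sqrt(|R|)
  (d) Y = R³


Checking option (b) Y = |R|:
  R = -1.88 -> Y = 1.88 ✓
  R = -0.934 -> Y = 0.934 ✓
  R = -1.441 -> Y = 1.441 ✓
All samples match this transformation.

(b) |R|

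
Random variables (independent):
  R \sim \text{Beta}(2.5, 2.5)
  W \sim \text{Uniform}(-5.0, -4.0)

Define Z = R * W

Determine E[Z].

For independent RVs: E[XY] = E[X]*E[Y]
E[R] = 0.5
E[W] = -4.5
E[Z] = 0.5 * (-4.5) = -2.25

-2.25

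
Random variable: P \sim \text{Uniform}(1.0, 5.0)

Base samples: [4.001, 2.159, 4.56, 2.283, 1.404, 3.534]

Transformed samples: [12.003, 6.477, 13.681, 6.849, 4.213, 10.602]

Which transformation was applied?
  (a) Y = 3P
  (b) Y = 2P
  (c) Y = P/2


Checking option (a) Y = 3P:
  P = 4.001 -> Y = 12.003 ✓
  P = 2.159 -> Y = 6.477 ✓
  P = 4.56 -> Y = 13.681 ✓
All samples match this transformation.

(a) 3P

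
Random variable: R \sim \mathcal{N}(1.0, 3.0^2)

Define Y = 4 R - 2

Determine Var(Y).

For Y = aR + b: Var(Y) = a² * Var(R)
Var(R) = 3.0^2 = 9
Var(Y) = 4² * 9 = 16 * 9 = 144

144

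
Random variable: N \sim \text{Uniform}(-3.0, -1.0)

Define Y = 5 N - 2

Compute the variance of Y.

For Y = aN + b: Var(Y) = a² * Var(N)
Var(N) = (-1 + 3)^2/12 = 0.33333333
Var(Y) = 5² * 0.33333333 = 25 * 0.33333333 = 8.3333333

8.3333333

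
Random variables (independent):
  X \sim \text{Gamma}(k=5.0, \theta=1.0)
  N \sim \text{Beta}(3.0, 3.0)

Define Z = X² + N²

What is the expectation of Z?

E[Z] = E[X²] + E[N²]
E[X²] = Var(X) + E[X]² = 5 + 25 = 30
E[N²] = Var(N) + E[N]² = 0.035714286 + 0.25 = 0.28571429
E[Z] = 30 + 0.28571429 = 30.285714

30.285714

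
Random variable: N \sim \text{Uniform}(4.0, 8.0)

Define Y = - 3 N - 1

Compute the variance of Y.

For Y = aN + b: Var(Y) = a² * Var(N)
Var(N) = (8 - 4)^2/12 = 1.3333333
Var(Y) = (-3)² * 1.3333333 = 9 * 1.3333333 = 12

12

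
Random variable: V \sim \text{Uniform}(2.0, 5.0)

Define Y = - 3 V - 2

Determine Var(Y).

For Y = aV + b: Var(Y) = a² * Var(V)
Var(V) = (5 - 2)^2/12 = 0.75
Var(Y) = (-3)² * 0.75 = 9 * 0.75 = 6.75

6.75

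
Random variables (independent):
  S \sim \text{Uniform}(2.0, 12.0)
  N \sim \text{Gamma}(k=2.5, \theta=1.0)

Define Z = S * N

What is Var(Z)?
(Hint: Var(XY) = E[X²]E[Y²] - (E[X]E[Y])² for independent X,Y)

Var(XY) = E[X²]E[Y²] - (E[X]E[Y])²
E[S] = 7, Var(S) = 8.3333333
E[N] = 2.5, Var(N) = 2.5
E[S²] = 8.3333333 + 7² = 57.333333
E[N²] = 2.5 + 2.5² = 8.75
Var(Z) = 57.333333*8.75 - (7*2.5)²
= 501.66667 - 306.25 = 195.41667

195.41667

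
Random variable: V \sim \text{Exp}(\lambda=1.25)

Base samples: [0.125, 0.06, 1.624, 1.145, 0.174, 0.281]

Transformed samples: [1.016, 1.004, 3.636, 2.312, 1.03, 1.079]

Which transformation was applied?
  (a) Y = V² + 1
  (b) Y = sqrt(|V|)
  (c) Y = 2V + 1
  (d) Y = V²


Checking option (a) Y = V² + 1:
  V = 0.125 -> Y = 1.016 ✓
  V = 0.06 -> Y = 1.004 ✓
  V = 1.624 -> Y = 3.636 ✓
All samples match this transformation.

(a) V² + 1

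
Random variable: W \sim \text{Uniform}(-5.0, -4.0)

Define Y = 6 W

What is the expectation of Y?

For Y = 6W:
E[Y] = 6 * E[W]
E[W] = (-5 - 4)/2 = -4.5
E[Y] = 6 * (-4.5) = -27

-27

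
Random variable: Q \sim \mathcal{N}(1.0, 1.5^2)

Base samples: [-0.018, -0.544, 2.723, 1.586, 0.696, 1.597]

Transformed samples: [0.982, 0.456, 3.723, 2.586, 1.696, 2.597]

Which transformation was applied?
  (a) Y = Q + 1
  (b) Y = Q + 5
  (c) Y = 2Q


Checking option (a) Y = Q + 1:
  Q = -0.018 -> Y = 0.982 ✓
  Q = -0.544 -> Y = 0.456 ✓
  Q = 2.723 -> Y = 3.723 ✓
All samples match this transformation.

(a) Q + 1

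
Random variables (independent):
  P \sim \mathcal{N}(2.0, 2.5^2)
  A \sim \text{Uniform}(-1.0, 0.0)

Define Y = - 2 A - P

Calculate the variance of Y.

For independent RVs: Var(aX + bY) = a²Var(X) + b²Var(Y)
Var(P) = 6.25
Var(A) = 0.083333333
Var(Y) = (-1)²*6.25 + (-2)²*0.083333333
= 1*6.25 + 4*0.083333333 = 6.5833333

6.5833333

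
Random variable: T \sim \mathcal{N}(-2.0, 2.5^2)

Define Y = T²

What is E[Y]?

E[T²] = Var(T) + (E[T])² = 6.25 + 4 = 10.25

10.25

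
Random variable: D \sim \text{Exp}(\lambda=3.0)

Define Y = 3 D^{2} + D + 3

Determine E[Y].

E[Y] = 3*E[D²] + 1*E[D] + 3
E[D] = 0.33333333
E[D²] = Var(D) + (E[D])² = 0.11111111 + 0.11111111 = 0.22222222
E[Y] = 3*0.22222222 + 1*0.33333333 + 3 = 4

4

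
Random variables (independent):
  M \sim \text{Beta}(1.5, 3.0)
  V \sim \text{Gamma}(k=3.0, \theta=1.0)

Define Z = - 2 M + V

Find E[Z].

E[Z] = -2*E[M] + 1*E[V]
E[M] = 0.33333333
E[V] = 3
E[Z] = -2*0.33333333 + 1*3 = 2.3333333

2.3333333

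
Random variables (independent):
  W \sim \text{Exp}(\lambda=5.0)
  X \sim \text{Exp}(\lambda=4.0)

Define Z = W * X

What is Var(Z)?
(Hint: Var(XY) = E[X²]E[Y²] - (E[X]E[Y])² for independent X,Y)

Var(XY) = E[X²]E[Y²] - (E[X]E[Y])²
E[W] = 0.2, Var(W) = 0.04
E[X] = 0.25, Var(X) = 0.0625
E[W²] = 0.04 + 0.2² = 0.08
E[X²] = 0.0625 + 0.25² = 0.125
Var(Z) = 0.08*0.125 - (0.2*0.25)²
= 0.01 - 0.0025 = 0.0075

0.0075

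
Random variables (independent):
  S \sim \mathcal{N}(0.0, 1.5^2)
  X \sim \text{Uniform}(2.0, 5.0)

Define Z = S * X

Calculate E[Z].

For independent RVs: E[XY] = E[X]*E[Y]
E[S] = 0
E[X] = 3.5
E[Z] = 0 * 3.5 = 0

0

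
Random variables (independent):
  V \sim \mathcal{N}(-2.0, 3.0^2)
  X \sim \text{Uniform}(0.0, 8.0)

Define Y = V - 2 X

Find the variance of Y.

For independent RVs: Var(aX + bY) = a²Var(X) + b²Var(Y)
Var(V) = 9
Var(X) = 5.3333333
Var(Y) = 1²*9 + (-2)²*5.3333333
= 1*9 + 4*5.3333333 = 30.333333

30.333333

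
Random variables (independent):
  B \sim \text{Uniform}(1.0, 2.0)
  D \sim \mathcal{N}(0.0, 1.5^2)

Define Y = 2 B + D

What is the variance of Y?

For independent RVs: Var(aX + bY) = a²Var(X) + b²Var(Y)
Var(B) = 0.083333333
Var(D) = 2.25
Var(Y) = 2²*0.083333333 + 1²*2.25
= 4*0.083333333 + 1*2.25 = 2.5833333

2.5833333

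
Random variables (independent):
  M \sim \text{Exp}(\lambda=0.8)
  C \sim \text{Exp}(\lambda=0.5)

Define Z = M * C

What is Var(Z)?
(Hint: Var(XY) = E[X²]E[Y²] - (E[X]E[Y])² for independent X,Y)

Var(XY) = E[X²]E[Y²] - (E[X]E[Y])²
E[M] = 1.25, Var(M) = 1.5625
E[C] = 2, Var(C) = 4
E[M²] = 1.5625 + 1.25² = 3.125
E[C²] = 4 + 2² = 8
Var(Z) = 3.125*8 - (1.25*2)²
= 25 - 6.25 = 18.75

18.75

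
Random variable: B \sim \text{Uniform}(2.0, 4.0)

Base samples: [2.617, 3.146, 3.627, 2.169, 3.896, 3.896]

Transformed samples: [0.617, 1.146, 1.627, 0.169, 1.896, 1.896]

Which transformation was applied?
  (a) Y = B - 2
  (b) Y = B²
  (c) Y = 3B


Checking option (a) Y = B - 2:
  B = 2.617 -> Y = 0.617 ✓
  B = 3.146 -> Y = 1.146 ✓
  B = 3.627 -> Y = 1.627 ✓
All samples match this transformation.

(a) B - 2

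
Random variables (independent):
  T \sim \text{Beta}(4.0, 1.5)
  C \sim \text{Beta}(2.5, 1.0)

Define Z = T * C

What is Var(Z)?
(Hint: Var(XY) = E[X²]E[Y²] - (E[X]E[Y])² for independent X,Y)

Var(XY) = E[X²]E[Y²] - (E[X]E[Y])²
E[T] = 0.72727273, Var(T) = 0.03051494
E[C] = 0.71428571, Var(C) = 0.045351474
E[T²] = 0.03051494 + 0.72727273² = 0.55944056
E[C²] = 0.045351474 + 0.71428571² = 0.55555556
Var(Z) = 0.55944056*0.55555556 - (0.72727273*0.71428571)²
= 0.31080031 - 0.26986001 = 0.040940301

0.040940301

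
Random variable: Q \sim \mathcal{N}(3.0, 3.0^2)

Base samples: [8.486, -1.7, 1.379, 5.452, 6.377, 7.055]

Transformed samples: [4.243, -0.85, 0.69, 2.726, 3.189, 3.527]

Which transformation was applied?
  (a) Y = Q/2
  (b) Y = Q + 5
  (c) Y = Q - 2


Checking option (a) Y = Q/2:
  Q = 8.486 -> Y = 4.243 ✓
  Q = -1.7 -> Y = -0.85 ✓
  Q = 1.379 -> Y = 0.69 ✓
All samples match this transformation.

(a) Q/2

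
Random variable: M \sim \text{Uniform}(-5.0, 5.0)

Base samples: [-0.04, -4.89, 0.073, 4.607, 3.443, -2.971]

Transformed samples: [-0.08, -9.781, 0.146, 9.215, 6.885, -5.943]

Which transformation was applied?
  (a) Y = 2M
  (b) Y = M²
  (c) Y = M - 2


Checking option (a) Y = 2M:
  M = -0.04 -> Y = -0.08 ✓
  M = -4.89 -> Y = -9.781 ✓
  M = 0.073 -> Y = 0.146 ✓
All samples match this transformation.

(a) 2M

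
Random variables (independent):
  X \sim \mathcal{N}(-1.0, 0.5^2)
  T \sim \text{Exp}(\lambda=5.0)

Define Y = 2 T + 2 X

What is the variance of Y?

For independent RVs: Var(aX + bY) = a²Var(X) + b²Var(Y)
Var(X) = 0.25
Var(T) = 0.04
Var(Y) = 2²*0.25 + 2²*0.04
= 4*0.25 + 4*0.04 = 1.16

1.16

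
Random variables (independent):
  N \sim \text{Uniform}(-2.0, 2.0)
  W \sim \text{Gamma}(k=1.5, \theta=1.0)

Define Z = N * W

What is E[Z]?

For independent RVs: E[XY] = E[X]*E[Y]
E[N] = 0
E[W] = 1.5
E[Z] = 0 * 1.5 = 0

0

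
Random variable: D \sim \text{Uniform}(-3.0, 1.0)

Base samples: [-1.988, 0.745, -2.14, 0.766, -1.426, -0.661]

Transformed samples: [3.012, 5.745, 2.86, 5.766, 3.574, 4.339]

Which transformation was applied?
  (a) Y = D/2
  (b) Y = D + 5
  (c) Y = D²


Checking option (b) Y = D + 5:
  D = -1.988 -> Y = 3.012 ✓
  D = 0.745 -> Y = 5.745 ✓
  D = -2.14 -> Y = 2.86 ✓
All samples match this transformation.

(b) D + 5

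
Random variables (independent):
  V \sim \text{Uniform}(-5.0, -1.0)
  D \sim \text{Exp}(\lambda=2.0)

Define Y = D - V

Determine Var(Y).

For independent RVs: Var(aX + bY) = a²Var(X) + b²Var(Y)
Var(V) = 1.3333333
Var(D) = 0.25
Var(Y) = (-1)²*1.3333333 + 1²*0.25
= 1*1.3333333 + 1*0.25 = 1.5833333

1.5833333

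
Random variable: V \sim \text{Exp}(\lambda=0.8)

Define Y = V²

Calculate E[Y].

E[V²] = Var(V) + (E[V])² = 1.5625 + 1.5625 = 3.125

3.125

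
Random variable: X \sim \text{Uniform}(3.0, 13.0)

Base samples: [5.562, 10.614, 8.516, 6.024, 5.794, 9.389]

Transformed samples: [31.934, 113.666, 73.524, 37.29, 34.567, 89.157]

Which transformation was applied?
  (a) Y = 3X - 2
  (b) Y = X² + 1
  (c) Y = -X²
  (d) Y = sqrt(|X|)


Checking option (b) Y = X² + 1:
  X = 5.562 -> Y = 31.934 ✓
  X = 10.614 -> Y = 113.666 ✓
  X = 8.516 -> Y = 73.524 ✓
All samples match this transformation.

(b) X² + 1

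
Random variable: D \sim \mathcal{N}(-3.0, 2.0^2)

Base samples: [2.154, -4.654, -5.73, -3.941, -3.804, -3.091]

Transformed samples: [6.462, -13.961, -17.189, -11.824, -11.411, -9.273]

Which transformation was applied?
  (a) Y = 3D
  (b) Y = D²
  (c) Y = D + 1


Checking option (a) Y = 3D:
  D = 2.154 -> Y = 6.462 ✓
  D = -4.654 -> Y = -13.961 ✓
  D = -5.73 -> Y = -17.189 ✓
All samples match this transformation.

(a) 3D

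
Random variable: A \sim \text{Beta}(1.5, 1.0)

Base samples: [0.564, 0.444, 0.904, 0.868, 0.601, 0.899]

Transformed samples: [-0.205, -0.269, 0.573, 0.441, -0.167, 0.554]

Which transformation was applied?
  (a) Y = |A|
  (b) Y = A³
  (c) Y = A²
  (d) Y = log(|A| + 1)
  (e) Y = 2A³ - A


Checking option (e) Y = 2A³ - A:
  A = 0.564 -> Y = -0.205 ✓
  A = 0.444 -> Y = -0.269 ✓
  A = 0.904 -> Y = 0.573 ✓
All samples match this transformation.

(e) 2A³ - A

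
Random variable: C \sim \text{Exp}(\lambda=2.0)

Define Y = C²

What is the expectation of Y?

Using E[X²] = Var(X) + (E[X])²:
E[C] = 0.5
Var(C) = 1/2.0^2 = 0.25
E[C²] = 0.25 + 0.5² = 0.25 + 0.25 = 0.5

0.5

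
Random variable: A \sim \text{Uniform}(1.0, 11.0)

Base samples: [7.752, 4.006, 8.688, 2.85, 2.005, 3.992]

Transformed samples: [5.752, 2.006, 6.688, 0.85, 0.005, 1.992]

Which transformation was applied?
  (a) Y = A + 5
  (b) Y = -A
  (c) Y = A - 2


Checking option (c) Y = A - 2:
  A = 7.752 -> Y = 5.752 ✓
  A = 4.006 -> Y = 2.006 ✓
  A = 8.688 -> Y = 6.688 ✓
All samples match this transformation.

(c) A - 2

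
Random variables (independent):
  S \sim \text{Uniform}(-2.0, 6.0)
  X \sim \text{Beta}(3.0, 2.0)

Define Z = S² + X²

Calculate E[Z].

E[Z] = E[S²] + E[X²]
E[S²] = Var(S) + E[S]² = 5.3333333 + 4 = 9.3333333
E[X²] = Var(X) + E[X]² = 0.04 + 0.36 = 0.4
E[Z] = 9.3333333 + 0.4 = 9.7333333

9.7333333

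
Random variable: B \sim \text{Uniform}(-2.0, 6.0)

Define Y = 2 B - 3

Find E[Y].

For Y = 2B - 3:
E[Y] = 2 * E[B] - 3
E[B] = (-2 + 6)/2 = 2
E[Y] = 2 * 2 - 3 = 1

1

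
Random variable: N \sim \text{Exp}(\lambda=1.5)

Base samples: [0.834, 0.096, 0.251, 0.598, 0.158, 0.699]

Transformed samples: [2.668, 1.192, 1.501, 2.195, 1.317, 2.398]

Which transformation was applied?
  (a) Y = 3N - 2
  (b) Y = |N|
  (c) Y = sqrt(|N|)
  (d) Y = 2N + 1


Checking option (d) Y = 2N + 1:
  N = 0.834 -> Y = 2.668 ✓
  N = 0.096 -> Y = 1.192 ✓
  N = 0.251 -> Y = 1.501 ✓
All samples match this transformation.

(d) 2N + 1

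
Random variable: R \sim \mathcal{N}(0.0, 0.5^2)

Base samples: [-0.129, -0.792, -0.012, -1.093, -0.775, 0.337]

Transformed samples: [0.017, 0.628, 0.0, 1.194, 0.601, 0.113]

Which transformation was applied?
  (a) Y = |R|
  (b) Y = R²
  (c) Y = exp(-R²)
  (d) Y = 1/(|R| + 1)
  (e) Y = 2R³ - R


Checking option (b) Y = R²:
  R = -0.129 -> Y = 0.017 ✓
  R = -0.792 -> Y = 0.628 ✓
  R = -0.012 -> Y = 0.0 ✓
All samples match this transformation.

(b) R²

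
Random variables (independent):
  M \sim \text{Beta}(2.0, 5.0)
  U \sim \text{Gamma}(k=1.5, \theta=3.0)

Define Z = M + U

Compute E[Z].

E[Z] = 1*E[M] + 1*E[U]
E[M] = 0.28571429
E[U] = 4.5
E[Z] = 1*0.28571429 + 1*4.5 = 4.7857143

4.7857143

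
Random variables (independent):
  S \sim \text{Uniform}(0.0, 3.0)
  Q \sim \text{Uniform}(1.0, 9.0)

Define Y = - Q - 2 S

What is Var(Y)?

For independent RVs: Var(aX + bY) = a²Var(X) + b²Var(Y)
Var(S) = 0.75
Var(Q) = 5.3333333
Var(Y) = (-2)²*0.75 + (-1)²*5.3333333
= 4*0.75 + 1*5.3333333 = 8.3333333

8.3333333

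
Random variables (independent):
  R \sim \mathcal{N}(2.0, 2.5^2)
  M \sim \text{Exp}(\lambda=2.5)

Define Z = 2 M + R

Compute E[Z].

E[Z] = 1*E[R] + 2*E[M]
E[R] = 2
E[M] = 0.4
E[Z] = 1*2 + 2*0.4 = 2.8

2.8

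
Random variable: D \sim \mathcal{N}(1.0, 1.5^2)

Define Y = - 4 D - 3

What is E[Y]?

For Y = -4D - 3:
E[Y] = -4 * E[D] - 3
E[D] = 1.0 = 1
E[Y] = -4 * 1 - 3 = -7

-7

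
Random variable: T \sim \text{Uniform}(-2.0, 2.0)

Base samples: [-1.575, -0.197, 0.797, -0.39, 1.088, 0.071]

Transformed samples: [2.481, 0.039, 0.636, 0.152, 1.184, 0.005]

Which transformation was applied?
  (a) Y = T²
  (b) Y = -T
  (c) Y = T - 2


Checking option (a) Y = T²:
  T = -1.575 -> Y = 2.481 ✓
  T = -0.197 -> Y = 0.039 ✓
  T = 0.797 -> Y = 0.636 ✓
All samples match this transformation.

(a) T²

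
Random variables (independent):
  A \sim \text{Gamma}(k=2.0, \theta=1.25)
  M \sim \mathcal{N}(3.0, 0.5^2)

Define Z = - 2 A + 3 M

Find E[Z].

E[Z] = -2*E[A] + 3*E[M]
E[A] = 2.5
E[M] = 3
E[Z] = -2*2.5 + 3*3 = 4

4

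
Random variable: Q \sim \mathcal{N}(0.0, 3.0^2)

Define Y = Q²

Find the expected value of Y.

Using E[X²] = Var(X) + (E[X])²:
E[Q] = 0
Var(Q) = 3.0^2 = 9
E[Q²] = 9 + 0² = 9 + 0 = 9

9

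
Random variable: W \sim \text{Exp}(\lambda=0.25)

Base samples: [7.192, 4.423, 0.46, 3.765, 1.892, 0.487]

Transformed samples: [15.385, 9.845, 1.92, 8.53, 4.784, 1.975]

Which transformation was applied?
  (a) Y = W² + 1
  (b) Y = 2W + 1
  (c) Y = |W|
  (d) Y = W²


Checking option (b) Y = 2W + 1:
  W = 7.192 -> Y = 15.385 ✓
  W = 4.423 -> Y = 9.845 ✓
  W = 0.46 -> Y = 1.92 ✓
All samples match this transformation.

(b) 2W + 1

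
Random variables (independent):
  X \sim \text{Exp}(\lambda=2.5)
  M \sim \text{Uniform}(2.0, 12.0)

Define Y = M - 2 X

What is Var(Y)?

For independent RVs: Var(aX + bY) = a²Var(X) + b²Var(Y)
Var(X) = 0.16
Var(M) = 8.3333333
Var(Y) = (-2)²*0.16 + 1²*8.3333333
= 4*0.16 + 1*8.3333333 = 8.9733333

8.9733333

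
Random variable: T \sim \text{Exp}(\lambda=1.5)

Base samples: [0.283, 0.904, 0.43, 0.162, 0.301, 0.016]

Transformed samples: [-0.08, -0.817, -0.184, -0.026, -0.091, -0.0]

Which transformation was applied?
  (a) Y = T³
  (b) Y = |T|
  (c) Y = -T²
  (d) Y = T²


Checking option (c) Y = -T²:
  T = 0.283 -> Y = -0.08 ✓
  T = 0.904 -> Y = -0.817 ✓
  T = 0.43 -> Y = -0.184 ✓
All samples match this transformation.

(c) -T²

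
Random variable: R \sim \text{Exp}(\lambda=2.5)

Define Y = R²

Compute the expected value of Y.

Using E[X²] = Var(X) + (E[X])²:
E[R] = 0.4
Var(R) = 1/2.5^2 = 0.16
E[R²] = 0.16 + 0.4² = 0.16 + 0.16 = 0.32

0.32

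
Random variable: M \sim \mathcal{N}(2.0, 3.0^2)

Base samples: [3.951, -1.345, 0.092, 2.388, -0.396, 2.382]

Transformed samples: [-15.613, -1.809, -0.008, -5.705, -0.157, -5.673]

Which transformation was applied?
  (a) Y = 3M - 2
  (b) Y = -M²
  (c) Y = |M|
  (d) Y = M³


Checking option (b) Y = -M²:
  M = 3.951 -> Y = -15.613 ✓
  M = -1.345 -> Y = -1.809 ✓
  M = 0.092 -> Y = -0.008 ✓
All samples match this transformation.

(b) -M²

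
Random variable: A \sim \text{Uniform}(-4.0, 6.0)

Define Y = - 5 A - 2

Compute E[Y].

For Y = -5A - 2:
E[Y] = -5 * E[A] - 2
E[A] = (-4 + 6)/2 = 1
E[Y] = -5 * 1 - 2 = -7

-7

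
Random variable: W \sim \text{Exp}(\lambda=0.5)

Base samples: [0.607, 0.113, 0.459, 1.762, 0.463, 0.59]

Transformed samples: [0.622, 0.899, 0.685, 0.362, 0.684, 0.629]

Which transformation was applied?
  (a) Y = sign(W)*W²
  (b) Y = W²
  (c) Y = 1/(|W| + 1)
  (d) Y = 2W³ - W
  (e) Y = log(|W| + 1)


Checking option (c) Y = 1/(|W| + 1):
  W = 0.607 -> Y = 0.622 ✓
  W = 0.113 -> Y = 0.899 ✓
  W = 0.459 -> Y = 0.685 ✓
All samples match this transformation.

(c) 1/(|W| + 1)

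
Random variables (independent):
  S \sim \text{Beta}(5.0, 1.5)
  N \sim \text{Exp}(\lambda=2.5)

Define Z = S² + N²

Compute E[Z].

E[Z] = E[S²] + E[N²]
E[S²] = Var(S) + E[S]² = 0.023668639 + 0.59171598 = 0.61538462
E[N²] = Var(N) + E[N]² = 0.16 + 0.16 = 0.32
E[Z] = 0.61538462 + 0.32 = 0.93538462

0.93538462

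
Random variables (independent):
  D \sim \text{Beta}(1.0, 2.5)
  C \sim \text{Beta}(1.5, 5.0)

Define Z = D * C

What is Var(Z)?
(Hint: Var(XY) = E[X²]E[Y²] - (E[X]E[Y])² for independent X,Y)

Var(XY) = E[X²]E[Y²] - (E[X]E[Y])²
E[D] = 0.28571429, Var(D) = 0.045351474
E[C] = 0.23076923, Var(C) = 0.023668639
E[D²] = 0.045351474 + 0.28571429² = 0.12698413
E[C²] = 0.023668639 + 0.23076923² = 0.076923077
Var(Z) = 0.12698413*0.076923077 - (0.28571429*0.23076923)²
= 0.0097680098 - 0.0043473011 = 0.0054207087

0.0054207087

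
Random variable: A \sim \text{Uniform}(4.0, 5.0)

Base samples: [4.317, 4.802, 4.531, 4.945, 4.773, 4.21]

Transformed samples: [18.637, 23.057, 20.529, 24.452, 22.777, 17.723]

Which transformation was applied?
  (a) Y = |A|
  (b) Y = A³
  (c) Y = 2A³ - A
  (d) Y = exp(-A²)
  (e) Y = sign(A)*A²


Checking option (e) Y = sign(A)*A²:
  A = 4.317 -> Y = 18.637 ✓
  A = 4.802 -> Y = 23.057 ✓
  A = 4.531 -> Y = 20.529 ✓
All samples match this transformation.

(e) sign(A)*A²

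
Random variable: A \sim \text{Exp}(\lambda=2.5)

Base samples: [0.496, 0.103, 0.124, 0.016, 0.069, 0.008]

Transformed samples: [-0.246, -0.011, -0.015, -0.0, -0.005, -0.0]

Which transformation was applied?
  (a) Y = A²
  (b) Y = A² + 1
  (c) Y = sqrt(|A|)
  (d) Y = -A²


Checking option (d) Y = -A²:
  A = 0.496 -> Y = -0.246 ✓
  A = 0.103 -> Y = -0.011 ✓
  A = 0.124 -> Y = -0.015 ✓
All samples match this transformation.

(d) -A²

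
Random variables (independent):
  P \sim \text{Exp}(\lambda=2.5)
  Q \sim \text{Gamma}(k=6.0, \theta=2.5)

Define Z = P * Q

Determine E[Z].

For independent RVs: E[XY] = E[X]*E[Y]
E[P] = 0.4
E[Q] = 15
E[Z] = 0.4 * 15 = 6

6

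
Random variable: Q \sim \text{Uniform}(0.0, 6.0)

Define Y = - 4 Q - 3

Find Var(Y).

For Y = aQ + b: Var(Y) = a² * Var(Q)
Var(Q) = (6 - 0)^2/12 = 3
Var(Y) = (-4)² * 3 = 16 * 3 = 48

48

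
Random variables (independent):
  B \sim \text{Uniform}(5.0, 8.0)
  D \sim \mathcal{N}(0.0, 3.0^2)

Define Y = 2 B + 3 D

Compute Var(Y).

For independent RVs: Var(aX + bY) = a²Var(X) + b²Var(Y)
Var(B) = 0.75
Var(D) = 9
Var(Y) = 2²*0.75 + 3²*9
= 4*0.75 + 9*9 = 84

84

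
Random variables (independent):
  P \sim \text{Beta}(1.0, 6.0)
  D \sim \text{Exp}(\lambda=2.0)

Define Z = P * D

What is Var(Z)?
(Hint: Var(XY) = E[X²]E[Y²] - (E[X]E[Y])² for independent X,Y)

Var(XY) = E[X²]E[Y²] - (E[X]E[Y])²
E[P] = 0.14285714, Var(P) = 0.015306122
E[D] = 0.5, Var(D) = 0.25
E[P²] = 0.015306122 + 0.14285714² = 0.035714286
E[D²] = 0.25 + 0.5² = 0.5
Var(Z) = 0.035714286*0.5 - (0.14285714*0.5)²
= 0.017857143 - 0.0051020408 = 0.012755102

0.012755102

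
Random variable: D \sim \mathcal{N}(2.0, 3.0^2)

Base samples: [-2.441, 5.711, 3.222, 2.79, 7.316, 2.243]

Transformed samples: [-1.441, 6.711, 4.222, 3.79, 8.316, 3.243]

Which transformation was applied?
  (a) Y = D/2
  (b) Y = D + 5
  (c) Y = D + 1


Checking option (c) Y = D + 1:
  D = -2.441 -> Y = -1.441 ✓
  D = 5.711 -> Y = 6.711 ✓
  D = 3.222 -> Y = 4.222 ✓
All samples match this transformation.

(c) D + 1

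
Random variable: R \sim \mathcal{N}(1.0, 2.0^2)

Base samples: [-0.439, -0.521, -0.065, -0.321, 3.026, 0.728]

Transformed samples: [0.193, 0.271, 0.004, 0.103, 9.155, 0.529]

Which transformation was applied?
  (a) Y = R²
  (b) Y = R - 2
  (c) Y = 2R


Checking option (a) Y = R²:
  R = -0.439 -> Y = 0.193 ✓
  R = -0.521 -> Y = 0.271 ✓
  R = -0.065 -> Y = 0.004 ✓
All samples match this transformation.

(a) R²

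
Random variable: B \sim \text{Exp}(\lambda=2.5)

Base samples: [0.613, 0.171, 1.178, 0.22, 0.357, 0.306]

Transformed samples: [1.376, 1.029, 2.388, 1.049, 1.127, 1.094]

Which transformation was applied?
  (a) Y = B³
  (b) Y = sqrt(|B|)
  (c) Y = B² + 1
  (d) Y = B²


Checking option (c) Y = B² + 1:
  B = 0.613 -> Y = 1.376 ✓
  B = 0.171 -> Y = 1.029 ✓
  B = 1.178 -> Y = 2.388 ✓
All samples match this transformation.

(c) B² + 1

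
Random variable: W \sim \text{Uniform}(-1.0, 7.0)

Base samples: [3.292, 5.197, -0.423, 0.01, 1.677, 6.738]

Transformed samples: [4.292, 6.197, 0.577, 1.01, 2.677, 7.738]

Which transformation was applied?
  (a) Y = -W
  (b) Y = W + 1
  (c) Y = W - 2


Checking option (b) Y = W + 1:
  W = 3.292 -> Y = 4.292 ✓
  W = 5.197 -> Y = 6.197 ✓
  W = -0.423 -> Y = 0.577 ✓
All samples match this transformation.

(b) W + 1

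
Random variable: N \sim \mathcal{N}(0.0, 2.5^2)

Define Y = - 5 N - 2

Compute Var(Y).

For Y = aN + b: Var(Y) = a² * Var(N)
Var(N) = 2.5^2 = 6.25
Var(Y) = (-5)² * 6.25 = 25 * 6.25 = 156.25

156.25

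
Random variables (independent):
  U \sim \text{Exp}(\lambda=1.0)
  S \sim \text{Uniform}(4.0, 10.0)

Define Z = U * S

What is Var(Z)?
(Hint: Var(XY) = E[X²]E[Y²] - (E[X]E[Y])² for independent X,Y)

Var(XY) = E[X²]E[Y²] - (E[X]E[Y])²
E[U] = 1, Var(U) = 1
E[S] = 7, Var(S) = 3
E[U²] = 1 + 1² = 2
E[S²] = 3 + 7² = 52
Var(Z) = 2*52 - (1*7)²
= 104 - 49 = 55

55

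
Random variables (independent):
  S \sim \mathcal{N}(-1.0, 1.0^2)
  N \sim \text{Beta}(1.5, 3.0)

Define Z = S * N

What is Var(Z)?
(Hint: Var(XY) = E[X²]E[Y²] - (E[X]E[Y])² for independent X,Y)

Var(XY) = E[X²]E[Y²] - (E[X]E[Y])²
E[S] = -1, Var(S) = 1
E[N] = 0.33333333, Var(N) = 0.04040404
E[S²] = 1 + (-1)² = 2
E[N²] = 0.04040404 + 0.33333333² = 0.15151515
Var(Z) = 2*0.15151515 - (-1*0.33333333)²
= 0.3030303 - 0.11111111 = 0.19191919

0.19191919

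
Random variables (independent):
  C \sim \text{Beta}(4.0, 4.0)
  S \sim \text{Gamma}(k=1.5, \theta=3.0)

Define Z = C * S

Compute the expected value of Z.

For independent RVs: E[XY] = E[X]*E[Y]
E[C] = 0.5
E[S] = 4.5
E[Z] = 0.5 * 4.5 = 2.25

2.25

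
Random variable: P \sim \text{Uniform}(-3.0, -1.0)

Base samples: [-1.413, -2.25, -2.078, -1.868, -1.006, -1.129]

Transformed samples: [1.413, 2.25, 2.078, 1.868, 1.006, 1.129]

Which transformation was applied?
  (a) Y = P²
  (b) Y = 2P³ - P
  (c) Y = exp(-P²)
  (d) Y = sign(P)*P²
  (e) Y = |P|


Checking option (e) Y = |P|:
  P = -1.413 -> Y = 1.413 ✓
  P = -2.25 -> Y = 2.25 ✓
  P = -2.078 -> Y = 2.078 ✓
All samples match this transformation.

(e) |P|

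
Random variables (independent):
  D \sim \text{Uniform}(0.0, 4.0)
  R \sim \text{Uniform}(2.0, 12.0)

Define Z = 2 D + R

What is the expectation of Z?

E[Z] = 2*E[D] + 1*E[R]
E[D] = 2
E[R] = 7
E[Z] = 2*2 + 1*7 = 11

11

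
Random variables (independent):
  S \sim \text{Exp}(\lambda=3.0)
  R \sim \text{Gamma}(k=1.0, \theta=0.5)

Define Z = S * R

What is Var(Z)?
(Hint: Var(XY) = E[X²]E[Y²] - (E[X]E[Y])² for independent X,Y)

Var(XY) = E[X²]E[Y²] - (E[X]E[Y])²
E[S] = 0.33333333, Var(S) = 0.11111111
E[R] = 0.5, Var(R) = 0.25
E[S²] = 0.11111111 + 0.33333333² = 0.22222222
E[R²] = 0.25 + 0.5² = 0.5
Var(Z) = 0.22222222*0.5 - (0.33333333*0.5)²
= 0.11111111 - 0.027777778 = 0.083333333

0.083333333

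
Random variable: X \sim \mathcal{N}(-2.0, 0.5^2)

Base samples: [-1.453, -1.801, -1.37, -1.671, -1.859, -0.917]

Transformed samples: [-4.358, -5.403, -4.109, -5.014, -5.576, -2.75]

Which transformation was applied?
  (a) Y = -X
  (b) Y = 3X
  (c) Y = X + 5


Checking option (b) Y = 3X:
  X = -1.453 -> Y = -4.358 ✓
  X = -1.801 -> Y = -5.403 ✓
  X = -1.37 -> Y = -4.109 ✓
All samples match this transformation.

(b) 3X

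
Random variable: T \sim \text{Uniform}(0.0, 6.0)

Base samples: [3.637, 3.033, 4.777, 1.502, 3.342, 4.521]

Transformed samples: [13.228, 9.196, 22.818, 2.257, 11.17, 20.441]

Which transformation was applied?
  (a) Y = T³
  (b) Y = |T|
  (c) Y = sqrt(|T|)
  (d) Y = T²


Checking option (d) Y = T²:
  T = 3.637 -> Y = 13.228 ✓
  T = 3.033 -> Y = 9.196 ✓
  T = 4.777 -> Y = 22.818 ✓
All samples match this transformation.

(d) T²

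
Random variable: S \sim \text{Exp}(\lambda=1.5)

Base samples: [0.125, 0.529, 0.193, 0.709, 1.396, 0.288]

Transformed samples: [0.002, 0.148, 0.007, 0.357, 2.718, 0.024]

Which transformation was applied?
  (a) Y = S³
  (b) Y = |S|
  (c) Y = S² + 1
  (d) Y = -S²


Checking option (a) Y = S³:
  S = 0.125 -> Y = 0.002 ✓
  S = 0.529 -> Y = 0.148 ✓
  S = 0.193 -> Y = 0.007 ✓
All samples match this transformation.

(a) S³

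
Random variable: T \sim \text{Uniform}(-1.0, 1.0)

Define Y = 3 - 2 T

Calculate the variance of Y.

For Y = aT + b: Var(Y) = a² * Var(T)
Var(T) = (1 + 1)^2/12 = 0.33333333
Var(Y) = (-2)² * 0.33333333 = 4 * 0.33333333 = 1.3333333

1.3333333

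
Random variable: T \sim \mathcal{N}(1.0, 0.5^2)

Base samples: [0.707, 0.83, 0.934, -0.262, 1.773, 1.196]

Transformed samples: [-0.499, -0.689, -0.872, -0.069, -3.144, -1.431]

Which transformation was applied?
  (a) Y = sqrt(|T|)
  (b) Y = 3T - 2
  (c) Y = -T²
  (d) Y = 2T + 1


Checking option (c) Y = -T²:
  T = 0.707 -> Y = -0.499 ✓
  T = 0.83 -> Y = -0.689 ✓
  T = 0.934 -> Y = -0.872 ✓
All samples match this transformation.

(c) -T²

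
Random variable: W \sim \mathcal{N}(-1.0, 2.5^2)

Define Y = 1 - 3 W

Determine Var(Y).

For Y = aW + b: Var(Y) = a² * Var(W)
Var(W) = 2.5^2 = 6.25
Var(Y) = (-3)² * 6.25 = 9 * 6.25 = 56.25

56.25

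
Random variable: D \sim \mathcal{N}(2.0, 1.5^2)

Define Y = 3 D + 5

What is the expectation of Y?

For Y = 3D + 5:
E[Y] = 3 * E[D] + 5
E[D] = 2.0 = 2
E[Y] = 3 * 2 + 5 = 11

11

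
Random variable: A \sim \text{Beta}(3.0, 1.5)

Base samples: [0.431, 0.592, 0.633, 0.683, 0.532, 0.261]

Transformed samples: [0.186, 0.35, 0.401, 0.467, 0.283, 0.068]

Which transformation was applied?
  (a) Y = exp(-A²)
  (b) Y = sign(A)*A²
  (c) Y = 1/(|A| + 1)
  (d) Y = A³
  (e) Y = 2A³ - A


Checking option (b) Y = sign(A)*A²:
  A = 0.431 -> Y = 0.186 ✓
  A = 0.592 -> Y = 0.35 ✓
  A = 0.633 -> Y = 0.401 ✓
All samples match this transformation.

(b) sign(A)*A²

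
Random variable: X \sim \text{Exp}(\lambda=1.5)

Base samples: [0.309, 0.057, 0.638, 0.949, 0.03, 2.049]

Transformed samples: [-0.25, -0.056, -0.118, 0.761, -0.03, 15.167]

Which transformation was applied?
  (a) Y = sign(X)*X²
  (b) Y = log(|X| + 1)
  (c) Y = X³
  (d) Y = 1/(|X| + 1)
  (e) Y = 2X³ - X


Checking option (e) Y = 2X³ - X:
  X = 0.309 -> Y = -0.25 ✓
  X = 0.057 -> Y = -0.056 ✓
  X = 0.638 -> Y = -0.118 ✓
All samples match this transformation.

(e) 2X³ - X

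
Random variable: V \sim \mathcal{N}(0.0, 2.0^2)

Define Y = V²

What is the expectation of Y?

Using E[X²] = Var(X) + (E[X])²:
E[V] = 0
Var(V) = 2.0^2 = 4
E[V²] = 4 + 0² = 4 + 0 = 4

4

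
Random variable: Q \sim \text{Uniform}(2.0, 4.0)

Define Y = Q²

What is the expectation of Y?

Using E[X²] = Var(X) + (E[X])²:
E[Q] = 3
Var(Q) = (4 - 2)^2/12 = 0.33333333
E[Q²] = 0.33333333 + 3² = 0.33333333 + 9 = 9.3333333

9.3333333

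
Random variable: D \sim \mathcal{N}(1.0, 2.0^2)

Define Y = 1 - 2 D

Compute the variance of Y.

For Y = aD + b: Var(Y) = a² * Var(D)
Var(D) = 2.0^2 = 4
Var(Y) = (-2)² * 4 = 4 * 4 = 16

16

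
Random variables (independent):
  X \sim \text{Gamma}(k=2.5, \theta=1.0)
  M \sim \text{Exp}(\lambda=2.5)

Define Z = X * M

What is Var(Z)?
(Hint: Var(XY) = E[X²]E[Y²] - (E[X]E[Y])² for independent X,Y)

Var(XY) = E[X²]E[Y²] - (E[X]E[Y])²
E[X] = 2.5, Var(X) = 2.5
E[M] = 0.4, Var(M) = 0.16
E[X²] = 2.5 + 2.5² = 8.75
E[M²] = 0.16 + 0.4² = 0.32
Var(Z) = 8.75*0.32 - (2.5*0.4)²
= 2.8 - 1 = 1.8

1.8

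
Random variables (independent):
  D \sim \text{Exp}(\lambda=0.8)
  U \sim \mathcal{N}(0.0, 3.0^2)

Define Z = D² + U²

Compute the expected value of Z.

E[Z] = E[D²] + E[U²]
E[D²] = Var(D) + E[D]² = 1.5625 + 1.5625 = 3.125
E[U²] = Var(U) + E[U]² = 9 + 0 = 9
E[Z] = 3.125 + 9 = 12.125

12.125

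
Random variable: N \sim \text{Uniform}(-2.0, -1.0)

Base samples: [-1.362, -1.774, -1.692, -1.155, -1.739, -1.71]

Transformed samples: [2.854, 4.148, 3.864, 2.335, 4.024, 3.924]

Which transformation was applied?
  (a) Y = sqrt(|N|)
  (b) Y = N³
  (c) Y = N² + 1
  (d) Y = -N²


Checking option (c) Y = N² + 1:
  N = -1.362 -> Y = 2.854 ✓
  N = -1.774 -> Y = 4.148 ✓
  N = -1.692 -> Y = 3.864 ✓
All samples match this transformation.

(c) N² + 1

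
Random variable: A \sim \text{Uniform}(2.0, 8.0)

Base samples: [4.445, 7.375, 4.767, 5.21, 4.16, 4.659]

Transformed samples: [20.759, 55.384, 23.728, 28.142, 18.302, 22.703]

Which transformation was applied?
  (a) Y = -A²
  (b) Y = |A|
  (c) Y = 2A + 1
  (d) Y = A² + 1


Checking option (d) Y = A² + 1:
  A = 4.445 -> Y = 20.759 ✓
  A = 7.375 -> Y = 55.384 ✓
  A = 4.767 -> Y = 23.728 ✓
All samples match this transformation.

(d) A² + 1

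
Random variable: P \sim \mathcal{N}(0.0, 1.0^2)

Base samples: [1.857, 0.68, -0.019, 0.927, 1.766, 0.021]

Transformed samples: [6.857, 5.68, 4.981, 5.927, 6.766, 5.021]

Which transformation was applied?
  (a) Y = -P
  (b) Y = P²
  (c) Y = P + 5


Checking option (c) Y = P + 5:
  P = 1.857 -> Y = 6.857 ✓
  P = 0.68 -> Y = 5.68 ✓
  P = -0.019 -> Y = 4.981 ✓
All samples match this transformation.

(c) P + 5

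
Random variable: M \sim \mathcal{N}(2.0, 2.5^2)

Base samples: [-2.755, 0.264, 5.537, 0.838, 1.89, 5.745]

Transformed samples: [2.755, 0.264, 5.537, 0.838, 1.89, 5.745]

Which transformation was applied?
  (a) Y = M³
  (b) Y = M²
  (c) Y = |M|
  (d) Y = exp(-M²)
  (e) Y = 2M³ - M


Checking option (c) Y = |M|:
  M = -2.755 -> Y = 2.755 ✓
  M = 0.264 -> Y = 0.264 ✓
  M = 5.537 -> Y = 5.537 ✓
All samples match this transformation.

(c) |M|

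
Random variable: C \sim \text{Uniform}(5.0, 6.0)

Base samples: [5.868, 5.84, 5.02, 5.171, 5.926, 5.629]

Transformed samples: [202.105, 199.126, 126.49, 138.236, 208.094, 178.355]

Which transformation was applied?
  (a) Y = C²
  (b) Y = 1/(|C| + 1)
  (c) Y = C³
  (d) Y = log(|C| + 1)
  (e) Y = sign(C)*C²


Checking option (c) Y = C³:
  C = 5.868 -> Y = 202.105 ✓
  C = 5.84 -> Y = 199.126 ✓
  C = 5.02 -> Y = 126.49 ✓
All samples match this transformation.

(c) C³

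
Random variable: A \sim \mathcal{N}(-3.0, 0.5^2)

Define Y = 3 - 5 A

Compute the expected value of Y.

For Y = -5A + 3:
E[Y] = -5 * E[A] + 3
E[A] = -3.0 = -3
E[Y] = -5 * (-3) + 3 = 18

18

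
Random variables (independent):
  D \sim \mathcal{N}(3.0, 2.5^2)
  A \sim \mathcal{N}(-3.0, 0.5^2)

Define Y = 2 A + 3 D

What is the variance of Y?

For independent RVs: Var(aX + bY) = a²Var(X) + b²Var(Y)
Var(D) = 6.25
Var(A) = 0.25
Var(Y) = 3²*6.25 + 2²*0.25
= 9*6.25 + 4*0.25 = 57.25

57.25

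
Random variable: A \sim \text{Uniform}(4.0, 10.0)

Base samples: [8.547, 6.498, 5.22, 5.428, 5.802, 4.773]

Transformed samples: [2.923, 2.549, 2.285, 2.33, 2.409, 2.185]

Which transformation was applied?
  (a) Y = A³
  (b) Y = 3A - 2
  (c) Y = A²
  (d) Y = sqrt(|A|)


Checking option (d) Y = sqrt(|A|):
  A = 8.547 -> Y = 2.923 ✓
  A = 6.498 -> Y = 2.549 ✓
  A = 5.22 -> Y = 2.285 ✓
All samples match this transformation.

(d) sqrt(|A|)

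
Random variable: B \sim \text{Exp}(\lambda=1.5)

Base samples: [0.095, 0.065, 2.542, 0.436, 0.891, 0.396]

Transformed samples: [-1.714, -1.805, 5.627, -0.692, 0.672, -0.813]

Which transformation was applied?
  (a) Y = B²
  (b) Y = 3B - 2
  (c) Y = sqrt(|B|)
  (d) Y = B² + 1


Checking option (b) Y = 3B - 2:
  B = 0.095 -> Y = -1.714 ✓
  B = 0.065 -> Y = -1.805 ✓
  B = 2.542 -> Y = 5.627 ✓
All samples match this transformation.

(b) 3B - 2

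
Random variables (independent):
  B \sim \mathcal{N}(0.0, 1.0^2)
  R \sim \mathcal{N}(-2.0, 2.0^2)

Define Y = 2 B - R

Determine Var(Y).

For independent RVs: Var(aX + bY) = a²Var(X) + b²Var(Y)
Var(B) = 1
Var(R) = 4
Var(Y) = 2²*1 + (-1)²*4
= 4*1 + 1*4 = 8

8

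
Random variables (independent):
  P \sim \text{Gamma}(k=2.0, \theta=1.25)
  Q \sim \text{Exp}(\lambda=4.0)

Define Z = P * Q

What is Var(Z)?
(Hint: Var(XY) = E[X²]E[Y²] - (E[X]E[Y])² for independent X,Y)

Var(XY) = E[X²]E[Y²] - (E[X]E[Y])²
E[P] = 2.5, Var(P) = 3.125
E[Q] = 0.25, Var(Q) = 0.0625
E[P²] = 3.125 + 2.5² = 9.375
E[Q²] = 0.0625 + 0.25² = 0.125
Var(Z) = 9.375*0.125 - (2.5*0.25)²
= 1.171875 - 0.390625 = 0.78125

0.78125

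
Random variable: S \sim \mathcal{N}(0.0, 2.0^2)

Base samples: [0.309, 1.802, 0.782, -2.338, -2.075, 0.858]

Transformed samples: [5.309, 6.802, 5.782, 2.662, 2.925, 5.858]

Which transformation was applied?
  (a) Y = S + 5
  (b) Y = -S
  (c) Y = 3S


Checking option (a) Y = S + 5:
  S = 0.309 -> Y = 5.309 ✓
  S = 1.802 -> Y = 6.802 ✓
  S = 0.782 -> Y = 5.782 ✓
All samples match this transformation.

(a) S + 5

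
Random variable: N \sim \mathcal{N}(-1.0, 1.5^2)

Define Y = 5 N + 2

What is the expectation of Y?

For Y = 5N + 2:
E[Y] = 5 * E[N] + 2
E[N] = -1.0 = -1
E[Y] = 5 * (-1) + 2 = -3

-3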